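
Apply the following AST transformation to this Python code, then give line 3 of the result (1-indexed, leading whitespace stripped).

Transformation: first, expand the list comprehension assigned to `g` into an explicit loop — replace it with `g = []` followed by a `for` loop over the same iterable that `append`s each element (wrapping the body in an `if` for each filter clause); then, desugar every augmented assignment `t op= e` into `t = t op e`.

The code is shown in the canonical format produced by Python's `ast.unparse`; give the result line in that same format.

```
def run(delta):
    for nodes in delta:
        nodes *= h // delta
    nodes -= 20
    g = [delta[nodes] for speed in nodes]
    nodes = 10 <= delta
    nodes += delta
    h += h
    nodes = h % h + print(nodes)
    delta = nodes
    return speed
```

nodes = nodes * (h // delta)

Transformed code:
def run(delta):
    for nodes in delta:
        nodes = nodes * (h // delta)
    nodes = nodes - 20
    g = []
    for speed in nodes:
        g.append(delta[nodes])
    nodes = 10 <= delta
    nodes = nodes + delta
    h = h + h
    nodes = h % h + print(nodes)
    delta = nodes
    return speed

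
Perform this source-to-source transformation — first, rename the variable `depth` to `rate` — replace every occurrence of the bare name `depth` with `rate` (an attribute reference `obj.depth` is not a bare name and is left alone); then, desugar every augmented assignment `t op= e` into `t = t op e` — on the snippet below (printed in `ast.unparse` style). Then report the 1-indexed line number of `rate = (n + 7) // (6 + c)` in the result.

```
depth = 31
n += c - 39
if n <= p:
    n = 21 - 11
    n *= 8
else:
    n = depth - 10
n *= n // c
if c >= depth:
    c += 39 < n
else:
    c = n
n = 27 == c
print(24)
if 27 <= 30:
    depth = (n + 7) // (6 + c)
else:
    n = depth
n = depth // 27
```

16

Transformed code:
rate = 31
n = n + (c - 39)
if n <= p:
    n = 21 - 11
    n = n * 8
else:
    n = rate - 10
n = n * (n // c)
if c >= rate:
    c = c + (39 < n)
else:
    c = n
n = 27 == c
print(24)
if 27 <= 30:
    rate = (n + 7) // (6 + c)
else:
    n = rate
n = rate // 27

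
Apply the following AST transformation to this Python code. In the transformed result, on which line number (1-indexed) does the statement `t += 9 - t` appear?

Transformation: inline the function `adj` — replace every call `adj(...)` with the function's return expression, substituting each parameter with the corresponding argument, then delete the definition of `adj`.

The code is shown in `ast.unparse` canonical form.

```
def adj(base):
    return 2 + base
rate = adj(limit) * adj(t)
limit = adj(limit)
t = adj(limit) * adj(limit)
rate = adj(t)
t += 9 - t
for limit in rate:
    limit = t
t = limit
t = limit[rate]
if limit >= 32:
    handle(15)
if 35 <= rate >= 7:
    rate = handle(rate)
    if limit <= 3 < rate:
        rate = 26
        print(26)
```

5

Transformed code:
rate = (2 + limit) * (2 + t)
limit = 2 + limit
t = (2 + limit) * (2 + limit)
rate = 2 + t
t += 9 - t
for limit in rate:
    limit = t
t = limit
t = limit[rate]
if limit >= 32:
    handle(15)
if 35 <= rate >= 7:
    rate = handle(rate)
    if limit <= 3 < rate:
        rate = 26
        print(26)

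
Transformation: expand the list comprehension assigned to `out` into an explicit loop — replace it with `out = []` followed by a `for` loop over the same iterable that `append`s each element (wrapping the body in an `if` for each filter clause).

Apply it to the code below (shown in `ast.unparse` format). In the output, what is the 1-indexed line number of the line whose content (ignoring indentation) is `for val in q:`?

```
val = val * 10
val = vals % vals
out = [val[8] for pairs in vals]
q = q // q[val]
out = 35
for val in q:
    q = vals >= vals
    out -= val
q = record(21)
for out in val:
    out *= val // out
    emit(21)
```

8

Transformed code:
val = val * 10
val = vals % vals
out = []
for pairs in vals:
    out.append(val[8])
q = q // q[val]
out = 35
for val in q:
    q = vals >= vals
    out -= val
q = record(21)
for out in val:
    out *= val // out
    emit(21)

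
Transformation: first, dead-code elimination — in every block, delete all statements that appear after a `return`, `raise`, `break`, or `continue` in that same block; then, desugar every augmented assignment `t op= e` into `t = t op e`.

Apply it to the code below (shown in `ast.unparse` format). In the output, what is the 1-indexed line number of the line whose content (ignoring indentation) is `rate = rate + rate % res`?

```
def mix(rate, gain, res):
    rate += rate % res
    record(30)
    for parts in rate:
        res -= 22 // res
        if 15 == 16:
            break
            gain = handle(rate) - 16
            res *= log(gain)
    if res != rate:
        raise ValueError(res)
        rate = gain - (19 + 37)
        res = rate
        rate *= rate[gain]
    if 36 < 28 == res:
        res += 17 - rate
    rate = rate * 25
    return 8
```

2

Transformed code:
def mix(rate, gain, res):
    rate = rate + rate % res
    record(30)
    for parts in rate:
        res = res - 22 // res
        if 15 == 16:
            break
    if res != rate:
        raise ValueError(res)
    if 36 < 28 == res:
        res = res + (17 - rate)
    rate = rate * 25
    return 8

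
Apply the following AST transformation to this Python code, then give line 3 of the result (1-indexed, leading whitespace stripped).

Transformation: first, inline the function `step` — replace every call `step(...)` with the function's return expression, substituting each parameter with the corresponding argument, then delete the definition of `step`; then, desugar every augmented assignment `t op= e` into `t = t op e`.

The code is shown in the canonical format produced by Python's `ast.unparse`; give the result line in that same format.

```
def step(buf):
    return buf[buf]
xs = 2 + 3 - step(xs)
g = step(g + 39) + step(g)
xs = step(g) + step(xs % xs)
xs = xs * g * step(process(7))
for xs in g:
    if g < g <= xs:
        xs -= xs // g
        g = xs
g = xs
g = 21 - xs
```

Transformed code:
xs = 2 + 3 - xs[xs]
g = (g + 39)[g + 39] + g[g]
xs = g[g] + (xs % xs)[xs % xs]
xs = xs * g * process(7)[process(7)]
for xs in g:
    if g < g <= xs:
        xs = xs - xs // g
        g = xs
g = xs
g = 21 - xs

xs = g[g] + (xs % xs)[xs % xs]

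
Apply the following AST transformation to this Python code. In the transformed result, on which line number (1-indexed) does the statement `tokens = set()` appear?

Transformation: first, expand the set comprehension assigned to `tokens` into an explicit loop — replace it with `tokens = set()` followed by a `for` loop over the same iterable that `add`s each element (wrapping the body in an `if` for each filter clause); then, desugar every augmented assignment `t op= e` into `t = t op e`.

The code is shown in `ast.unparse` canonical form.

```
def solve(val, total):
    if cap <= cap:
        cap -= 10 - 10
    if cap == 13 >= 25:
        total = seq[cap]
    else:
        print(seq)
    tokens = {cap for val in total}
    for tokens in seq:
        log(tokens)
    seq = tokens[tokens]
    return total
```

Transformed code:
def solve(val, total):
    if cap <= cap:
        cap = cap - (10 - 10)
    if cap == 13 >= 25:
        total = seq[cap]
    else:
        print(seq)
    tokens = set()
    for val in total:
        tokens.add(cap)
    for tokens in seq:
        log(tokens)
    seq = tokens[tokens]
    return total

8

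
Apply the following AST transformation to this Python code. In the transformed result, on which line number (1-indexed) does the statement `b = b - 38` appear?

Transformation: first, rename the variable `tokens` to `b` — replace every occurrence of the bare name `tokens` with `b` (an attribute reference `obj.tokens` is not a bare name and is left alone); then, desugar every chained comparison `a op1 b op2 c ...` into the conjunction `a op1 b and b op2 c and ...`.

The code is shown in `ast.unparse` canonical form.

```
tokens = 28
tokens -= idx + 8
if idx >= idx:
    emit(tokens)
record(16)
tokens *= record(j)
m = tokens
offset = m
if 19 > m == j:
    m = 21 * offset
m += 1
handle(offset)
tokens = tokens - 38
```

Transformed code:
b = 28
b -= idx + 8
if idx >= idx:
    emit(b)
record(16)
b *= record(j)
m = b
offset = m
if 19 > m and m == j:
    m = 21 * offset
m += 1
handle(offset)
b = b - 38

13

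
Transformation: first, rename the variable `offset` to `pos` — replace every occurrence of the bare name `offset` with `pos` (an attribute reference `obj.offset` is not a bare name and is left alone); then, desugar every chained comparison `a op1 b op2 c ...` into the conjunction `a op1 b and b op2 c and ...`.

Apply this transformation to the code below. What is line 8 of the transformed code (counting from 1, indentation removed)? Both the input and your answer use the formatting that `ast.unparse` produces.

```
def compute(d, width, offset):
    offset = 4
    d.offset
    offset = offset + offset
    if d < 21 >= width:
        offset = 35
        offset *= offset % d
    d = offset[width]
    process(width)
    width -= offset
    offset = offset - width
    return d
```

Transformed code:
def compute(d, width, pos):
    pos = 4
    d.offset
    pos = pos + pos
    if d < 21 and 21 >= width:
        pos = 35
        pos *= pos % d
    d = pos[width]
    process(width)
    width -= pos
    pos = pos - width
    return d

d = pos[width]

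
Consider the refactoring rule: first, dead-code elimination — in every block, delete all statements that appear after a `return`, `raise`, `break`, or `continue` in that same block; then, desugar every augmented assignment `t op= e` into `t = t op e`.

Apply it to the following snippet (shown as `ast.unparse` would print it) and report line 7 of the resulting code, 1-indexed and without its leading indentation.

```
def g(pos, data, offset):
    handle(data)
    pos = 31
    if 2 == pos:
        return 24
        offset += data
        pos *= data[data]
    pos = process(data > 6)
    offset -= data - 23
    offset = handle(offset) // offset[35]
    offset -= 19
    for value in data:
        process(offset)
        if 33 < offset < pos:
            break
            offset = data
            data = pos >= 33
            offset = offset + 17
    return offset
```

Transformed code:
def g(pos, data, offset):
    handle(data)
    pos = 31
    if 2 == pos:
        return 24
    pos = process(data > 6)
    offset = offset - (data - 23)
    offset = handle(offset) // offset[35]
    offset = offset - 19
    for value in data:
        process(offset)
        if 33 < offset < pos:
            break
    return offset

offset = offset - (data - 23)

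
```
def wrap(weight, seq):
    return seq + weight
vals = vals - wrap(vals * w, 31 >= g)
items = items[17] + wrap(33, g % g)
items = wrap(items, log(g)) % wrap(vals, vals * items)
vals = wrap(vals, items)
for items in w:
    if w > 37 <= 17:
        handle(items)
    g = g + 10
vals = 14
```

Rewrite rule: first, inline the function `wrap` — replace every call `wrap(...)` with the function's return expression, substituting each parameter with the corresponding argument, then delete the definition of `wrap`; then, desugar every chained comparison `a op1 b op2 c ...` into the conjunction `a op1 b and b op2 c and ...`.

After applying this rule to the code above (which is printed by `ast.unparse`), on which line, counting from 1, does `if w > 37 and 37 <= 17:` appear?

6

Transformed code:
vals = vals - ((31 >= g) + vals * w)
items = items[17] + (g % g + 33)
items = (log(g) + items) % (vals * items + vals)
vals = items + vals
for items in w:
    if w > 37 and 37 <= 17:
        handle(items)
    g = g + 10
vals = 14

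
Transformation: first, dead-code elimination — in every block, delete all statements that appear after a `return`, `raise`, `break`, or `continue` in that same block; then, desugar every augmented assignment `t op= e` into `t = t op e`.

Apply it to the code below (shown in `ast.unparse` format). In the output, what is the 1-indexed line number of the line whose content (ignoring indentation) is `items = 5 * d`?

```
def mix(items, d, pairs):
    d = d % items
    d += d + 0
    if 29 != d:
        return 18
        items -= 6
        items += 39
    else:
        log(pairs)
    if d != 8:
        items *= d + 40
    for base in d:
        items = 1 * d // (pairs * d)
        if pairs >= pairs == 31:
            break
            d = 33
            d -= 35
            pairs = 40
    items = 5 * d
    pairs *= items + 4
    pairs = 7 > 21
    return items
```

Transformed code:
def mix(items, d, pairs):
    d = d % items
    d = d + (d + 0)
    if 29 != d:
        return 18
    else:
        log(pairs)
    if d != 8:
        items = items * (d + 40)
    for base in d:
        items = 1 * d // (pairs * d)
        if pairs >= pairs == 31:
            break
    items = 5 * d
    pairs = pairs * (items + 4)
    pairs = 7 > 21
    return items

14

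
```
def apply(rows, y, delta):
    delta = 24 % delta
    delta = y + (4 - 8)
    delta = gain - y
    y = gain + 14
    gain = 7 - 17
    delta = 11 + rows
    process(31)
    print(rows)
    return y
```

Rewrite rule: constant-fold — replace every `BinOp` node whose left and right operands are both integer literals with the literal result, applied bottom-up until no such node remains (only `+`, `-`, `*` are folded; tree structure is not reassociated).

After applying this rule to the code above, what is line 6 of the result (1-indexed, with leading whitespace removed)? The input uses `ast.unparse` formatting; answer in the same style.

Transformed code:
def apply(rows, y, delta):
    delta = 24 % delta
    delta = y + -4
    delta = gain - y
    y = gain + 14
    gain = -10
    delta = 11 + rows
    process(31)
    print(rows)
    return y

gain = -10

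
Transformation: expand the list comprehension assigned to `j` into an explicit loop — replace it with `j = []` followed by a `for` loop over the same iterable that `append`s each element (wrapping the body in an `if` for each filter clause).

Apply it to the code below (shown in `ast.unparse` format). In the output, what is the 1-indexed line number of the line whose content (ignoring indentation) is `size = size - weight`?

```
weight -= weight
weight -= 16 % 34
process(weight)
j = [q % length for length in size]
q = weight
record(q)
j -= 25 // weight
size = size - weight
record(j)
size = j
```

Transformed code:
weight -= weight
weight -= 16 % 34
process(weight)
j = []
for length in size:
    j.append(q % length)
q = weight
record(q)
j -= 25 // weight
size = size - weight
record(j)
size = j

10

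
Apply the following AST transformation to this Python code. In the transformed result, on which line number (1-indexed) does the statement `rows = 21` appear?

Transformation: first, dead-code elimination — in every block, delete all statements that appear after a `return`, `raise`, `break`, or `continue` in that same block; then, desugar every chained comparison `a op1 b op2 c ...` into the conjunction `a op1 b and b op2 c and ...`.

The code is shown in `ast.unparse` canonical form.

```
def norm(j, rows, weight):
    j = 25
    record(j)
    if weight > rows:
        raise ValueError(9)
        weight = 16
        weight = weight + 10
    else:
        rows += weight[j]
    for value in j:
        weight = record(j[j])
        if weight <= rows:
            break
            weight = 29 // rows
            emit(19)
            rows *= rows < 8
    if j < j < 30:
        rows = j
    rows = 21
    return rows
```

14

Transformed code:
def norm(j, rows, weight):
    j = 25
    record(j)
    if weight > rows:
        raise ValueError(9)
    else:
        rows += weight[j]
    for value in j:
        weight = record(j[j])
        if weight <= rows:
            break
    if j < j and j < 30:
        rows = j
    rows = 21
    return rows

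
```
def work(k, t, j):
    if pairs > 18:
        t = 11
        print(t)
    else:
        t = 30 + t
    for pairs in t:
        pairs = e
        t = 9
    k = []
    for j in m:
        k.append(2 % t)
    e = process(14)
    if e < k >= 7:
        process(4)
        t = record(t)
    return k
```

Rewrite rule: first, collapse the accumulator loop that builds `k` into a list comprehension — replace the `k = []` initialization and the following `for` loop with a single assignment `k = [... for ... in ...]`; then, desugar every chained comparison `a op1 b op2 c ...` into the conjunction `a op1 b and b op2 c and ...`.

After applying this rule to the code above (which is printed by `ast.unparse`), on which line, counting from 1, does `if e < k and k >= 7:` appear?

12

Transformed code:
def work(k, t, j):
    if pairs > 18:
        t = 11
        print(t)
    else:
        t = 30 + t
    for pairs in t:
        pairs = e
        t = 9
    k = [2 % t for j in m]
    e = process(14)
    if e < k and k >= 7:
        process(4)
        t = record(t)
    return k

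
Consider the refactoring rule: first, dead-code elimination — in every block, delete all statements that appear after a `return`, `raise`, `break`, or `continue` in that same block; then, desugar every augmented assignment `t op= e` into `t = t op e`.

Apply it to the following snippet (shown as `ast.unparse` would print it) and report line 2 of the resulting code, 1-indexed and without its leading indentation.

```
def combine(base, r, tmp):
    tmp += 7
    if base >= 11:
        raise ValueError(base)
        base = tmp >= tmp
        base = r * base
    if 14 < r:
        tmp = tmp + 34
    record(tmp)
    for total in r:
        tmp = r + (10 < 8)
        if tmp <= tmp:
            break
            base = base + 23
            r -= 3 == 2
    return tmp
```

tmp = tmp + 7

Transformed code:
def combine(base, r, tmp):
    tmp = tmp + 7
    if base >= 11:
        raise ValueError(base)
    if 14 < r:
        tmp = tmp + 34
    record(tmp)
    for total in r:
        tmp = r + (10 < 8)
        if tmp <= tmp:
            break
    return tmp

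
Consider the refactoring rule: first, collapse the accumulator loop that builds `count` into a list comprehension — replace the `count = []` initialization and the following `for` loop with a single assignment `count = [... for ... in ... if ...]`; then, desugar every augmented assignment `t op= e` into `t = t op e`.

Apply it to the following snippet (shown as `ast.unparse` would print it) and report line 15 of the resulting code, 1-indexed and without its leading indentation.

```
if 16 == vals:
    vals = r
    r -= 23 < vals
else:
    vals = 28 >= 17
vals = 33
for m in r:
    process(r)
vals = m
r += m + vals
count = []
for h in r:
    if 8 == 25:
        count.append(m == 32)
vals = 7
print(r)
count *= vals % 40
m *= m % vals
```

Transformed code:
if 16 == vals:
    vals = r
    r = r - (23 < vals)
else:
    vals = 28 >= 17
vals = 33
for m in r:
    process(r)
vals = m
r = r + (m + vals)
count = [m == 32 for h in r if 8 == 25]
vals = 7
print(r)
count = count * (vals % 40)
m = m * (m % vals)

m = m * (m % vals)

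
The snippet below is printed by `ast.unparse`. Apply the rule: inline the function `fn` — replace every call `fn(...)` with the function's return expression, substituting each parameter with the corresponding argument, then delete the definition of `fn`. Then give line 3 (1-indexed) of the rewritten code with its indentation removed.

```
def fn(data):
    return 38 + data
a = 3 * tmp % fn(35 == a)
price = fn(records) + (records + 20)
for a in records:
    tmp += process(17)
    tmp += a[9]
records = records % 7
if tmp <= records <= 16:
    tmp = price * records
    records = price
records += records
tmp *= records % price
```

Transformed code:
a = 3 * tmp % (38 + (35 == a))
price = 38 + records + (records + 20)
for a in records:
    tmp += process(17)
    tmp += a[9]
records = records % 7
if tmp <= records <= 16:
    tmp = price * records
    records = price
records += records
tmp *= records % price

for a in records:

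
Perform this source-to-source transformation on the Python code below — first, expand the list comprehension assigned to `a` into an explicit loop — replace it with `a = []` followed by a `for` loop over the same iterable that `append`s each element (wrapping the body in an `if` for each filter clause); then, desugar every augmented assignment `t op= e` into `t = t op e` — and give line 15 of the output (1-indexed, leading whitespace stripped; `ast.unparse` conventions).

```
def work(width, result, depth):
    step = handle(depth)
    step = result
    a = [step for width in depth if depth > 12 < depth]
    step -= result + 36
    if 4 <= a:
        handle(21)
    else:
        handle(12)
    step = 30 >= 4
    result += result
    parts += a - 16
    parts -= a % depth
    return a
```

Transformed code:
def work(width, result, depth):
    step = handle(depth)
    step = result
    a = []
    for width in depth:
        if depth > 12 < depth:
            a.append(step)
    step = step - (result + 36)
    if 4 <= a:
        handle(21)
    else:
        handle(12)
    step = 30 >= 4
    result = result + result
    parts = parts + (a - 16)
    parts = parts - a % depth
    return a

parts = parts + (a - 16)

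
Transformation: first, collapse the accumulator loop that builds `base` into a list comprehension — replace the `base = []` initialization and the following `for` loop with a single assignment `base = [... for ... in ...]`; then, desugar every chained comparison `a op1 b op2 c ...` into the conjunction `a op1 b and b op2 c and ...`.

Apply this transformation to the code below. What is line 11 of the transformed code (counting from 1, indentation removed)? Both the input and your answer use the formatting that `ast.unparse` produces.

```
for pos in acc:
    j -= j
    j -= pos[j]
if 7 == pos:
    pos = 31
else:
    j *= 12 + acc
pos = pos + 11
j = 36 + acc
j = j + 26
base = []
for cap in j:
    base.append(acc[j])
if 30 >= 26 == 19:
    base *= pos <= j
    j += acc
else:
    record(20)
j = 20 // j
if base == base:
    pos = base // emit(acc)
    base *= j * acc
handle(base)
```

Transformed code:
for pos in acc:
    j -= j
    j -= pos[j]
if 7 == pos:
    pos = 31
else:
    j *= 12 + acc
pos = pos + 11
j = 36 + acc
j = j + 26
base = [acc[j] for cap in j]
if 30 >= 26 and 26 == 19:
    base *= pos <= j
    j += acc
else:
    record(20)
j = 20 // j
if base == base:
    pos = base // emit(acc)
    base *= j * acc
handle(base)

base = [acc[j] for cap in j]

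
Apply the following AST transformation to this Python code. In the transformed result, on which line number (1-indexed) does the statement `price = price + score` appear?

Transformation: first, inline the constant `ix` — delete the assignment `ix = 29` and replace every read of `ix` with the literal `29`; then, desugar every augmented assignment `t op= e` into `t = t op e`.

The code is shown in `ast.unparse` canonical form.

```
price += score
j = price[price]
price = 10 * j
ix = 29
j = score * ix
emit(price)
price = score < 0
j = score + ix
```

Transformed code:
price = price + score
j = price[price]
price = 10 * j
j = score * 29
emit(price)
price = score < 0
j = score + 29

1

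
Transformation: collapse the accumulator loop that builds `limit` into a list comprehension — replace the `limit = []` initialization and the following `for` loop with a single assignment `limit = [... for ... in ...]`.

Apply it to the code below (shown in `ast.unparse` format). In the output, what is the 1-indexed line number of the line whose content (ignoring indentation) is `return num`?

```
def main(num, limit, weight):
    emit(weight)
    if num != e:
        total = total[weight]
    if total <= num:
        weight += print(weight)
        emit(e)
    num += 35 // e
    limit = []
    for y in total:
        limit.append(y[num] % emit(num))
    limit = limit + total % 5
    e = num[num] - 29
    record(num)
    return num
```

Transformed code:
def main(num, limit, weight):
    emit(weight)
    if num != e:
        total = total[weight]
    if total <= num:
        weight += print(weight)
        emit(e)
    num += 35 // e
    limit = [y[num] % emit(num) for y in total]
    limit = limit + total % 5
    e = num[num] - 29
    record(num)
    return num

13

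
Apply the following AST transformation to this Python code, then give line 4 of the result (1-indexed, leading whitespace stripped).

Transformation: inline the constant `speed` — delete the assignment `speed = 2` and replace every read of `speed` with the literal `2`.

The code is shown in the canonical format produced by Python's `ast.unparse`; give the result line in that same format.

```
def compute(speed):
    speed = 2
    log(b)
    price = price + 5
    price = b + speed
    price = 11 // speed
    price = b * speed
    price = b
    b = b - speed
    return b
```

Transformed code:
def compute(speed):
    log(b)
    price = price + 5
    price = b + 2
    price = 11 // 2
    price = b * 2
    price = b
    b = b - 2
    return b

price = b + 2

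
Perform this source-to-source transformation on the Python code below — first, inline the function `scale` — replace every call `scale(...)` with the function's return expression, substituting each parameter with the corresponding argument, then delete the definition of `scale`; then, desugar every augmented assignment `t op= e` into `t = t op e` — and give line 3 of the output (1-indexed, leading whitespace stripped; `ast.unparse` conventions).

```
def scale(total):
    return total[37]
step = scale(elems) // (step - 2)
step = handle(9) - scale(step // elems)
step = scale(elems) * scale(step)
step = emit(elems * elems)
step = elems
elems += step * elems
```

step = elems[37] * step[37]

Transformed code:
step = elems[37] // (step - 2)
step = handle(9) - (step // elems)[37]
step = elems[37] * step[37]
step = emit(elems * elems)
step = elems
elems = elems + step * elems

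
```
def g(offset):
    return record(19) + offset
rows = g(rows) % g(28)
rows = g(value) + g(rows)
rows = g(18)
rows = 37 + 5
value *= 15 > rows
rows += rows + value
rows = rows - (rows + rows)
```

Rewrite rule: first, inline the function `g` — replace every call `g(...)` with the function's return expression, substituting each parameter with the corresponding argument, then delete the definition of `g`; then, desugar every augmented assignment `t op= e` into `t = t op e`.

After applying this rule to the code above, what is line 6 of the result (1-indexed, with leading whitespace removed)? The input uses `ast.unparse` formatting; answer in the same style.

Transformed code:
rows = (record(19) + rows) % (record(19) + 28)
rows = record(19) + value + (record(19) + rows)
rows = record(19) + 18
rows = 37 + 5
value = value * (15 > rows)
rows = rows + (rows + value)
rows = rows - (rows + rows)

rows = rows + (rows + value)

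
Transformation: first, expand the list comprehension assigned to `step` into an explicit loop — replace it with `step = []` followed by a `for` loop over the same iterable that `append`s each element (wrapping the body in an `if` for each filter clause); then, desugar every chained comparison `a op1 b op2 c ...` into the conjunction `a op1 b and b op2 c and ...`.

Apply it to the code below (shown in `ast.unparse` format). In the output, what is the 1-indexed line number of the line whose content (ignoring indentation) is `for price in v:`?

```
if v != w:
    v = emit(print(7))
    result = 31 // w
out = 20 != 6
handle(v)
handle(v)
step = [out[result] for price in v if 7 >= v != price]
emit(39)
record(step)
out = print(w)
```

8

Transformed code:
if v != w:
    v = emit(print(7))
    result = 31 // w
out = 20 != 6
handle(v)
handle(v)
step = []
for price in v:
    if 7 >= v and v != price:
        step.append(out[result])
emit(39)
record(step)
out = print(w)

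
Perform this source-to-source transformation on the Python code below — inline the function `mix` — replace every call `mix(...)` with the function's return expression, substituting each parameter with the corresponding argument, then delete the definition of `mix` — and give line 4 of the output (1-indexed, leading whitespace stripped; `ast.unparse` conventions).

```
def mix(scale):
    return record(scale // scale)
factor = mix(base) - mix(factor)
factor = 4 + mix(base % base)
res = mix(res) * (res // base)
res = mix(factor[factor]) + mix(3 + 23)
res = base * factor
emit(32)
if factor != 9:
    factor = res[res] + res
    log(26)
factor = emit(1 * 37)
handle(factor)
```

res = record(factor[factor] // factor[factor]) + record((3 + 23) // (3 + 23))

Transformed code:
factor = record(base // base) - record(factor // factor)
factor = 4 + record(base % base // (base % base))
res = record(res // res) * (res // base)
res = record(factor[factor] // factor[factor]) + record((3 + 23) // (3 + 23))
res = base * factor
emit(32)
if factor != 9:
    factor = res[res] + res
    log(26)
factor = emit(1 * 37)
handle(factor)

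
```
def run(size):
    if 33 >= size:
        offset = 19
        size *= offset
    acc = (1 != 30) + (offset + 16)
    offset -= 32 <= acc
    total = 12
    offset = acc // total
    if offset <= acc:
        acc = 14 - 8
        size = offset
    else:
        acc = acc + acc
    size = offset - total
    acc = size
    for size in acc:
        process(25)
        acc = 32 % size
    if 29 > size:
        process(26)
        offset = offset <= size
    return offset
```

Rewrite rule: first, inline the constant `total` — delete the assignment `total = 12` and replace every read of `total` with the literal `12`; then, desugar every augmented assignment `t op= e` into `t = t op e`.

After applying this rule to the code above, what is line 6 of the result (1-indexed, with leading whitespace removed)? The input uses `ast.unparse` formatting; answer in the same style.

Transformed code:
def run(size):
    if 33 >= size:
        offset = 19
        size = size * offset
    acc = (1 != 30) + (offset + 16)
    offset = offset - (32 <= acc)
    offset = acc // 12
    if offset <= acc:
        acc = 14 - 8
        size = offset
    else:
        acc = acc + acc
    size = offset - 12
    acc = size
    for size in acc:
        process(25)
        acc = 32 % size
    if 29 > size:
        process(26)
        offset = offset <= size
    return offset

offset = offset - (32 <= acc)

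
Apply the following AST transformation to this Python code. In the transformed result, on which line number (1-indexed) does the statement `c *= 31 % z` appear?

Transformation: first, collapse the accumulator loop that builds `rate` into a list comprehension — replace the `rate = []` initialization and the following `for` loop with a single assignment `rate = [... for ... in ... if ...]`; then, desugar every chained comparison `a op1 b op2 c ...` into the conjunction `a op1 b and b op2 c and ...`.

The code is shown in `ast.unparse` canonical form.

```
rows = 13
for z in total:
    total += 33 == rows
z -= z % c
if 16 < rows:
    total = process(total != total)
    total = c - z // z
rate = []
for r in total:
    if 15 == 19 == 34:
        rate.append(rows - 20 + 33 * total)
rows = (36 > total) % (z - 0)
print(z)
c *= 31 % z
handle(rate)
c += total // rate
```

11

Transformed code:
rows = 13
for z in total:
    total += 33 == rows
z -= z % c
if 16 < rows:
    total = process(total != total)
    total = c - z // z
rate = [rows - 20 + 33 * total for r in total if 15 == 19 and 19 == 34]
rows = (36 > total) % (z - 0)
print(z)
c *= 31 % z
handle(rate)
c += total // rate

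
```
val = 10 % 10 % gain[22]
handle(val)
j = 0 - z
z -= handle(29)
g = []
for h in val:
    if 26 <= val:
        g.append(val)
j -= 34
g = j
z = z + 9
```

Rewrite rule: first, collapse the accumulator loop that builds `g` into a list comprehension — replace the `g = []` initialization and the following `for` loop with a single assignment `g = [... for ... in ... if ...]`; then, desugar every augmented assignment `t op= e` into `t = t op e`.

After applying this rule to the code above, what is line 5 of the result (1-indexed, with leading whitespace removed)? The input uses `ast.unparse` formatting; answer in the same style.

Transformed code:
val = 10 % 10 % gain[22]
handle(val)
j = 0 - z
z = z - handle(29)
g = [val for h in val if 26 <= val]
j = j - 34
g = j
z = z + 9

g = [val for h in val if 26 <= val]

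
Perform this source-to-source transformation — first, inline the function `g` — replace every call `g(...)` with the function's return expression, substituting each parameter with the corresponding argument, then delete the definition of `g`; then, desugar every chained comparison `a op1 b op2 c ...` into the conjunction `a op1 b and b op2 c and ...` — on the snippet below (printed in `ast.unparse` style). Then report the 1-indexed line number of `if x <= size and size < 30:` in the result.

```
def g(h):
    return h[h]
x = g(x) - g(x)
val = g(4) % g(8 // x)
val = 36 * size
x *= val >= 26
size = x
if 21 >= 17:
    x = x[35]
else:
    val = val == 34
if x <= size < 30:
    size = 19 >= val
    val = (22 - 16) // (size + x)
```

10

Transformed code:
x = x[x] - x[x]
val = 4[4] % (8 // x)[8 // x]
val = 36 * size
x *= val >= 26
size = x
if 21 >= 17:
    x = x[35]
else:
    val = val == 34
if x <= size and size < 30:
    size = 19 >= val
    val = (22 - 16) // (size + x)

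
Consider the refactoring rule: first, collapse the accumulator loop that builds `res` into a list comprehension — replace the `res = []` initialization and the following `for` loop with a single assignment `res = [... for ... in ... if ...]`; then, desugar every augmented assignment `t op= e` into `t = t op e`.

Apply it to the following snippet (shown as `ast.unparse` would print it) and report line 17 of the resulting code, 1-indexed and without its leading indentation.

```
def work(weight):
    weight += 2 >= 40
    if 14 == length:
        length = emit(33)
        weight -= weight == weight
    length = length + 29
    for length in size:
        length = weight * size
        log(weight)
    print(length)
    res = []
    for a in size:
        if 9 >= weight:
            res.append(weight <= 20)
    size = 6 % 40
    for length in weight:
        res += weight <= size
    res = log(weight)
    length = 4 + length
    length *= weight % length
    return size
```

length = length * (weight % length)

Transformed code:
def work(weight):
    weight = weight + (2 >= 40)
    if 14 == length:
        length = emit(33)
        weight = weight - (weight == weight)
    length = length + 29
    for length in size:
        length = weight * size
        log(weight)
    print(length)
    res = [weight <= 20 for a in size if 9 >= weight]
    size = 6 % 40
    for length in weight:
        res = res + (weight <= size)
    res = log(weight)
    length = 4 + length
    length = length * (weight % length)
    return size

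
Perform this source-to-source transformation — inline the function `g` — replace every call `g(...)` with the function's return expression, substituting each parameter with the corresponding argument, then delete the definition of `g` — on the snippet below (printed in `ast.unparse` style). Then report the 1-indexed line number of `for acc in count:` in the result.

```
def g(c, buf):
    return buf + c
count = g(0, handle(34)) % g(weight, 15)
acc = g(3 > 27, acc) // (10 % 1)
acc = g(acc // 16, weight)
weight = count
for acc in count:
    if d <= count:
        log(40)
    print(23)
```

5

Transformed code:
count = (handle(34) + 0) % (15 + weight)
acc = (acc + (3 > 27)) // (10 % 1)
acc = weight + acc // 16
weight = count
for acc in count:
    if d <= count:
        log(40)
    print(23)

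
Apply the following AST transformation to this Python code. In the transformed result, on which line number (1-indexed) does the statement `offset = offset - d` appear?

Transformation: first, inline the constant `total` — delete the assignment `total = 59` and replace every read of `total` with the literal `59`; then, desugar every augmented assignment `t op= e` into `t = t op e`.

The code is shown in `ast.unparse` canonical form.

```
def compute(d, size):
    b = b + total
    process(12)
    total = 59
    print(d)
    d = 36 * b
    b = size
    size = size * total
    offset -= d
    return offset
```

Transformed code:
def compute(d, size):
    b = b + 59
    process(12)
    print(d)
    d = 36 * b
    b = size
    size = size * 59
    offset = offset - d
    return offset

8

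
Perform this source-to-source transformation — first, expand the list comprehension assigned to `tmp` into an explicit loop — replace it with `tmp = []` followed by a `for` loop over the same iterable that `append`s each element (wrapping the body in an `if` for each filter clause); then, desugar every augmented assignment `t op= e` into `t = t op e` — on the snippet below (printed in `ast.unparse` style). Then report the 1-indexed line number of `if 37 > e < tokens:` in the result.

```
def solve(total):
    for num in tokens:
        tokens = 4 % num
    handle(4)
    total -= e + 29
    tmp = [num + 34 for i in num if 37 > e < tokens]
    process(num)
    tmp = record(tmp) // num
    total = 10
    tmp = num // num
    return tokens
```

8

Transformed code:
def solve(total):
    for num in tokens:
        tokens = 4 % num
    handle(4)
    total = total - (e + 29)
    tmp = []
    for i in num:
        if 37 > e < tokens:
            tmp.append(num + 34)
    process(num)
    tmp = record(tmp) // num
    total = 10
    tmp = num // num
    return tokens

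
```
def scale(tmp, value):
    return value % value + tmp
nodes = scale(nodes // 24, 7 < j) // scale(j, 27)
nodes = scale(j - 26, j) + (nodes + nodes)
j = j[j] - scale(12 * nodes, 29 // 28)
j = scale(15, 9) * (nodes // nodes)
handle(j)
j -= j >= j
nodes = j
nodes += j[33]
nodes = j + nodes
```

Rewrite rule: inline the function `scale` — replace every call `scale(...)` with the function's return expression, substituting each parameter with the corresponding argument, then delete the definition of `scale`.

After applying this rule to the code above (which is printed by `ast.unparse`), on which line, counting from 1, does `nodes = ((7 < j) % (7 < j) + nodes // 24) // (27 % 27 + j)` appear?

1

Transformed code:
nodes = ((7 < j) % (7 < j) + nodes // 24) // (27 % 27 + j)
nodes = j % j + (j - 26) + (nodes + nodes)
j = j[j] - (29 // 28 % (29 // 28) + 12 * nodes)
j = (9 % 9 + 15) * (nodes // nodes)
handle(j)
j -= j >= j
nodes = j
nodes += j[33]
nodes = j + nodes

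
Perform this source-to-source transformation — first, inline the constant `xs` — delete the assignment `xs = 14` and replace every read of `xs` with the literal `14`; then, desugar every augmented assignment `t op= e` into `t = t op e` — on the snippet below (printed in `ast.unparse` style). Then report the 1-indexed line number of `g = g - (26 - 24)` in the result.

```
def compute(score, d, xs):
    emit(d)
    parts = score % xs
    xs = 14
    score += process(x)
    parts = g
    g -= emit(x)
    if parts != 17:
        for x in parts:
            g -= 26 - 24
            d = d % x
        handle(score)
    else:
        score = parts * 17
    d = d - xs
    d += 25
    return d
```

9

Transformed code:
def compute(score, d, xs):
    emit(d)
    parts = score % 14
    score = score + process(x)
    parts = g
    g = g - emit(x)
    if parts != 17:
        for x in parts:
            g = g - (26 - 24)
            d = d % x
        handle(score)
    else:
        score = parts * 17
    d = d - 14
    d = d + 25
    return d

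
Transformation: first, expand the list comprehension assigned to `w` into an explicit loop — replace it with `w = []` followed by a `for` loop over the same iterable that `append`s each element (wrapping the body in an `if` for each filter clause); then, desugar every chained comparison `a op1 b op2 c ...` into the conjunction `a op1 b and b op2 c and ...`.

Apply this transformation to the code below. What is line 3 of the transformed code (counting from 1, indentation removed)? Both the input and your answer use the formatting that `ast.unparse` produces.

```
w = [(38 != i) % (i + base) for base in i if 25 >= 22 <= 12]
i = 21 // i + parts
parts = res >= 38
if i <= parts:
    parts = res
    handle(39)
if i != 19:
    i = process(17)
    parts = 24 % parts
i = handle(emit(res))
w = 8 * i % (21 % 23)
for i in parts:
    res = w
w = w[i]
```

if 25 >= 22 and 22 <= 12:

Transformed code:
w = []
for base in i:
    if 25 >= 22 and 22 <= 12:
        w.append((38 != i) % (i + base))
i = 21 // i + parts
parts = res >= 38
if i <= parts:
    parts = res
    handle(39)
if i != 19:
    i = process(17)
    parts = 24 % parts
i = handle(emit(res))
w = 8 * i % (21 % 23)
for i in parts:
    res = w
w = w[i]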